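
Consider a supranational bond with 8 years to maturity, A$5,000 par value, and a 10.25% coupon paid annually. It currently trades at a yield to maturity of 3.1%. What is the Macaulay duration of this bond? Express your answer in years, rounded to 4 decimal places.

Periodic yield y = 0.031. Discount each cash flow and weight by its year:
  t   CF        PV=CF/(1+0.031)^t    t·PV
  1       512.50       497.0902       497.0902
  2       512.50       482.1437       964.2875
  3       512.50       467.6467     1,402.9401
  4       512.50       453.5855     1,814.3422
  5       512.50       439.9472     2,199.7359
  6       512.50       426.7189     2,560.3134
  7       512.50       413.8884     2,897.2185
  8     5,512.50     4,317.9666    34,543.7329
  Σ                  7,498.9873    46,879.6608
Price P = Σ PV = 7,498.9873.
Macaulay duration = Σ(t·PV) / P = 46,879.6608 / 7,498.9873 = 6.25147 years.

6.2515 years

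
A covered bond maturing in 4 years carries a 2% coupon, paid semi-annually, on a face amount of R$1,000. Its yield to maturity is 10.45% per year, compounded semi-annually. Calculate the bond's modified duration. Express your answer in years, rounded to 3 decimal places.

Periodic yield y = 0.05225. First find Macaulay duration:
  t   CF        PV=CF/(1+0.05225)^t    t·PV
  1        10.00         9.5034         9.5034
  2        10.00         9.0315        18.0631
  3        10.00         8.5831        25.7492
  4        10.00         8.1569        32.6275
  5        10.00         7.7518        38.7592
  6        10.00         7.3669        44.2016
  7        10.00         7.0011        49.0078
  8     1,010.00       672.0010     5,376.0077
  Σ                    729.3958     5,593.9197
P = 729.3958; Macaulay duration = 5,593.9197 / 729.3958 = 7.66925 half-year periods = 3.83463 years.
Modified duration = D_Mac / (1 + y) = 3.83463 / 1.05225 = 3.64422 years.

3.644 years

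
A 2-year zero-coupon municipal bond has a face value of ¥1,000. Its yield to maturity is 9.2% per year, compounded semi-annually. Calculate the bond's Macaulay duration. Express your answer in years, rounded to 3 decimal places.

2.000 years

A zero-coupon bond has a single cash flow at maturity, so its Macaulay duration equals its maturity: 2 years.
(Equivalently: 4 semi-annual periods ÷ 2 = 2 years.)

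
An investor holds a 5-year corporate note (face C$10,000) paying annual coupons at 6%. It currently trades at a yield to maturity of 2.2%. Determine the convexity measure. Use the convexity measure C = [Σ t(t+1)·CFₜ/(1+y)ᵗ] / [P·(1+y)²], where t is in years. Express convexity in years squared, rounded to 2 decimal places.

With y = 0.022:
  t   CF        PV=CF/(1+0.022)^t    t·PV        t(t+1)·PV
  1       600.00       587.0841       587.0841       1,174.1683
  2       600.00       574.4463     1,148.8927       3,446.6780
  3       600.00       562.0806     1,686.2417       6,744.9667
  4       600.00       549.9810     2,199.9239      10,999.6195
  5    10,600.00     9,507.1728    47,535.8639     285,215.1831
  Σ                 11,780.7648    53,158.0062     307,580.6156
P = 11,780.7648.
Convexity = Σ t(t+1)·PV / [P·(1+y)²] = 307,580.6156 / (11,780.7648 × 1.044484) = 24.99676.

25.00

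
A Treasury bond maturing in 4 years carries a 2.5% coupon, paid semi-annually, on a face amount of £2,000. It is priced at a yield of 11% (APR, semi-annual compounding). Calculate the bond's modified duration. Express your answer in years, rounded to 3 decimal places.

3.597 years

Periodic yield y = 0.055. First find Macaulay duration:
  t   CF        PV=CF/(1+0.055)^t    t·PV
  1        25.00        23.6967        23.6967
  2        25.00        22.4613        44.9226
  3        25.00        21.2903        63.8710
  4        25.00        20.1804        80.7217
  5        25.00        19.1284        95.6418
  6        25.00        18.1311       108.7869
  7        25.00        17.1859       120.3014
  8     2,025.00     1,319.4877    10,555.9017
  Σ                  1,461.5619    11,093.8438
P = 1,461.5619; Macaulay duration = 11,093.8438 / 1,461.5619 = 7.59040 half-year periods = 3.79520 years.
Modified duration = D_Mac / (1 + y) = 3.79520 / 1.055 = 3.59735 years.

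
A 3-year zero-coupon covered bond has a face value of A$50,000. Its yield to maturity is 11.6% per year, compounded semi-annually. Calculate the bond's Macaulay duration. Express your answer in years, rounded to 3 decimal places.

3.000 years

A zero-coupon bond has a single cash flow at maturity, so its Macaulay duration equals its maturity: 3 years.
(Equivalently: 6 semi-annual periods ÷ 2 = 3 years.)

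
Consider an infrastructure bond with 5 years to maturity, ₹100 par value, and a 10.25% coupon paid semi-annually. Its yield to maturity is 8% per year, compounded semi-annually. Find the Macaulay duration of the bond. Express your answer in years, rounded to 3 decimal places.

Periodic yield y = 0.04. Discount each cash flow and weight by its period:
  t   CF        PV=CF/(1+0.04)^t    t·PV
  1        5.125         4.9279         4.9279
  2        5.125         4.7384         9.4767
  3        5.125         4.5561        13.6683
  4        5.125         4.3809        17.5235
  5        5.125         4.2124        21.0619
  6        5.125         4.0504        24.3022
  7        5.125         3.8946        27.2621
  8        5.125         3.7448        29.9583
  9        5.125         3.6008        32.4068
  10     105.125        71.0187       710.1868
  Σ                    109.1248       890.7744
Price P = Σ PV = 109.1248.
Macaulay duration = Σ(t·PV) / P = 890.7744 / 109.1248 = 8.16290 half-year periods.
In years: 8.16290 / 2 = 4.08145 years.

4.081 years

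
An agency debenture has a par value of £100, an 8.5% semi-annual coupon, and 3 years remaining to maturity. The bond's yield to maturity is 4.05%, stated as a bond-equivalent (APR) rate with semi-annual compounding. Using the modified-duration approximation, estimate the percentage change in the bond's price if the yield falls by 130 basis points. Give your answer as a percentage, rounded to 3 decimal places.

+3.478%

Periodic yield y = 0.02025. Modified duration first:
  t   CF        PV=CF/(1+0.02025)^t    t·PV
  1         4.25         4.1656         4.1656
  2         4.25         4.0830         8.1659
  3         4.25         4.0019        12.0058
  4         4.25         3.9225        15.6900
  5         4.25         3.8446        19.2232
  6       104.25        92.4350       554.6100
  Σ                    112.4527       613.8605
P = 112.4527; D_Mac = 5.45883 half-year periods = 2.72942 yrs; D_mod = 2.72942/(1+0.02025) = 2.67524 yrs.
ΔP/P ≈ -D_mod · Δy = -2.67524 × (-0.013) = +0.034778 = +3.4778%.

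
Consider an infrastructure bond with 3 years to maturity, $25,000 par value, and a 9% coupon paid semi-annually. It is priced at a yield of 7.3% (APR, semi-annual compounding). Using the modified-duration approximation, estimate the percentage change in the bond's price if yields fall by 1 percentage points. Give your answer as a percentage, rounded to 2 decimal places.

+2.61%

Periodic yield y = 0.0365. Modified duration first:
  t   CF        PV=CF/(1+0.0365)^t    t·PV
  1     1,125.00     1,085.3835     1,085.3835
  2     1,125.00     1,047.1621     2,094.3242
  3     1,125.00     1,010.2866     3,030.8599
  4     1,125.00       974.7097     3,898.8389
  5     1,125.00       940.3856     4,701.9282
  6    26,125.00    21,068.8320   126,412.9921
  Σ                 26,126.7596   141,224.3268
P = 26,126.7596; D_Mac = 5.40535 half-year periods = 2.70268 yrs; D_mod = 2.70268/(1+0.0365) = 2.60750 yrs.
ΔP/P ≈ -D_mod · Δy = -2.60750 × (-0.01) = +0.026075 = +2.6075%.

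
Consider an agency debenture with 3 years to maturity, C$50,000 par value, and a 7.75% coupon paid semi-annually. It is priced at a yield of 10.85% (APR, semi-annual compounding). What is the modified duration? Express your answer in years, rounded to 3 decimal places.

2.581 years

Periodic yield y = 0.05425. First find Macaulay duration:
  t   CF        PV=CF/(1+0.05425)^t    t·PV
  1     1,937.50     1,837.7994     1,837.7994
  2     1,937.50     1,743.2292     3,486.4584
  3     1,937.50     1,653.5254     4,960.5763
  4     1,937.50     1,568.4377     6,273.7508
  5     1,937.50     1,487.7284     7,438.6422
  6    51,937.50    37,828.5228   226,971.1371
  Σ                 46,119.2430   250,968.3641
P = 46,119.2430; Macaulay duration = 250,968.3641 / 46,119.2430 = 5.44173 half-year periods = 2.72086 years.
Modified duration = D_Mac / (1 + y) = 2.72086 / 1.05425 = 2.58085 years.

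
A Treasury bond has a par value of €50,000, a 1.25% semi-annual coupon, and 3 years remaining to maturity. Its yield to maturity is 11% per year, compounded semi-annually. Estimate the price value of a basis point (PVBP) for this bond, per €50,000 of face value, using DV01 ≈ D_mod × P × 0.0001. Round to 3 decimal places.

€10.559

Periodic yield y = 0.055.
  t   CF        PV=CF/(1+0.055)^t    t·PV
  1       312.50       296.2085       296.2085
  2       312.50       280.7664       561.5328
  3       312.50       266.1293       798.3878
  4       312.50       252.2552     1,009.0209
  5       312.50       239.1045     1,195.5224
  6    50,312.50    36,488.9310   218,933.5858
  Σ                 37,823.3949   222,794.2583
P = 37,823.3949; D_Mac = 5.89038 half-year periods = 2.94519 yrs; D_mod = 2.79165 yrs.
DV01 ≈ 2.79165 × 37,823.3949 × 0.0001 = 10.558970.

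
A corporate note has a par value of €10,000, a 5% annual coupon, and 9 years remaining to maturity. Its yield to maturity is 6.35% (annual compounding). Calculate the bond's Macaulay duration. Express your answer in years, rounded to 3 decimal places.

Periodic yield y = 0.0635. Discount each cash flow and weight by its year:
  t   CF        PV=CF/(1+0.0635)^t    t·PV
  1       500.00       470.1457       470.1457
  2       500.00       442.0740       884.1481
  3       500.00       415.6785     1,247.0354
  4       500.00       390.8589     1,563.4357
  5       500.00       367.5213     1,837.6066
  6       500.00       345.5772     2,073.4630
  7       500.00       324.9433     2,274.6029
  8       500.00       305.5414     2,444.3311
  9    10,500.00     6,033.2574    54,299.3162
  Σ                  9,095.5977    67,094.0847
Price P = Σ PV = 9,095.5977.
Macaulay duration = Σ(t·PV) / P = 67,094.0847 / 9,095.5977 = 7.37654 years.

7.377 years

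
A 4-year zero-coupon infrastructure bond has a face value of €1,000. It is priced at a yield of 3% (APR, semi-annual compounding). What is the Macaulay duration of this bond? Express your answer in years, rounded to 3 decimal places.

4.000 years

A zero-coupon bond has a single cash flow at maturity, so its Macaulay duration equals its maturity: 4 years.
(Equivalently: 8 semi-annual periods ÷ 2 = 4 years.)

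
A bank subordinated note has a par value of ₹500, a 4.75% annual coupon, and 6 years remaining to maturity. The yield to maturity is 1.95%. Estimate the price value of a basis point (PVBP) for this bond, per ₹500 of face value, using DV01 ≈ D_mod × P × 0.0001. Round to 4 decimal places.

Periodic yield y = 0.0195.
  t   CF        PV=CF/(1+0.0195)^t    t·PV
  1        23.75        23.2957        23.2957
  2        23.75        22.8502        45.7003
  3        23.75        22.4131        67.2393
  4        23.75        21.9844        87.9376
  5        23.75        21.5639       107.8195
  6       523.75       466.4452     2,798.6714
  Σ                    578.5525     3,130.6639
P = 578.5525; D_Mac = 5.41120 yrs; D_mod = 5.30770 yrs.
DV01 ≈ 5.30770 × 578.5525 × 0.0001 = 0.307078.

₹0.3071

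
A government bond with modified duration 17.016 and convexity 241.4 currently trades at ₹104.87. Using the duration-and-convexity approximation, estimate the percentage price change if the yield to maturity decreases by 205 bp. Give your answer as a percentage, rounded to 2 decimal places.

Duration effect: -D_mod·Δy = -17.016 × (-0.0205) = +0.348828
Convexity effect: ½·C·(Δy)² = 0.5 × 241.4 × (-0.0205)² = +0.050724175
ΔP/P ≈ +0.348828 + 0.050724175 = +0.399552175
= +39.9552175%.

+39.96%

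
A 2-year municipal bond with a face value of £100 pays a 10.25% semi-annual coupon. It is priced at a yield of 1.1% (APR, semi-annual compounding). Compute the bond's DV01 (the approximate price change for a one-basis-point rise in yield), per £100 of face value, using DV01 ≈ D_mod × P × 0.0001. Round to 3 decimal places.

£0.022

Periodic yield y = 0.0055.
  t   CF        PV=CF/(1+0.0055)^t    t·PV
  1        5.125         5.0970         5.0970
  2        5.125         5.0691        10.1382
  3        5.125         5.0414        15.1241
  4      105.125       102.8437       411.3748
  Σ                    118.0511       441.7340
P = 118.0511; D_Mac = 3.74189 half-year periods = 1.87094 yrs; D_mod = 1.86071 yrs.
DV01 ≈ 1.86071 × 118.0511 × 0.0001 = 0.021966.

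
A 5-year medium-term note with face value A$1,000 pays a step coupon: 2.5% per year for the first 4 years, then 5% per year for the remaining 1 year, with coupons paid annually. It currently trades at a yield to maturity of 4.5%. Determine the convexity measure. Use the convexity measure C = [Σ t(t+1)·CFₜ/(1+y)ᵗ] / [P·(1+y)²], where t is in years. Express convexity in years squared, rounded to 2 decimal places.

25.68

With y = 0.045:
  t   CF        PV=CF/(1+0.045)^t    t·PV        t(t+1)·PV
  1        25.00        23.9234        23.9234          47.8469
  2        25.00        22.8932        45.7865         137.3595
  3        25.00        21.9074        65.7222         262.8890
  4        25.00        20.9640        83.8561         419.2807
  5     1,050.00       842.5736     4,212.8680      25,277.2080
  Σ                    932.2617     4,432.1563      26,144.5840
P = 932.2617.
Convexity = Σ t(t+1)·PV / [P·(1+y)²] = 26,144.5840 / (932.2617 × 1.092025) = 25.68096.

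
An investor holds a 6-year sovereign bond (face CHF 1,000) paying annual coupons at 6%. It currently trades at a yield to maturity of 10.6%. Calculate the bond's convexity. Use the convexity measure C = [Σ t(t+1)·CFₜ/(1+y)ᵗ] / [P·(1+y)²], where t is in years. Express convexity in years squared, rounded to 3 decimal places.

27.634

With y = 0.106:
  t   CF        PV=CF/(1+0.106)^t    t·PV        t(t+1)·PV
  1        60.00        54.2495        54.2495         108.4991
  2        60.00        49.0502        98.1004         294.3013
  3        60.00        44.3492       133.0476         532.1905
  4        60.00        40.0987       160.3950         801.9748
  5        60.00        36.2556       181.2782       1,087.6693
  6     1,060.00       579.1287     3,474.7723      24,323.4063
  Σ                    803.1321     4,101.8431      27,148.0413
P = 803.1321.
Convexity = Σ t(t+1)·PV / [P·(1+y)²] = 27,148.0413 / (803.1321 × 1.223236) = 27.63384.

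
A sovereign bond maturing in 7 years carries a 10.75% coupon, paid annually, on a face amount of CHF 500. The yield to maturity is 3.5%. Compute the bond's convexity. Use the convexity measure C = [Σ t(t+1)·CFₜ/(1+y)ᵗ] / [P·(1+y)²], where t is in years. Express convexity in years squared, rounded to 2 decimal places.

38.15

With y = 0.035:
  t   CF        PV=CF/(1+0.035)^t    t·PV        t(t+1)·PV
  1        53.75        51.9324        51.9324         103.8647
  2        53.75        50.1762       100.3524         301.0572
  3        53.75        48.4794       145.4383         581.7530
  4        53.75        46.8400       187.3601         936.8004
  5        53.75        45.2561       226.2803       1,357.6817
  6        53.75        43.7257       262.3540       1,836.4777
  7       553.75       435.2425     3,046.6975      24,373.5797
  Σ                    721.6522     4,020.4148      29,491.2145
P = 721.6522.
Convexity = Σ t(t+1)·PV / [P·(1+y)²] = 29,491.2145 / (721.6522 × 1.071225) = 38.14907.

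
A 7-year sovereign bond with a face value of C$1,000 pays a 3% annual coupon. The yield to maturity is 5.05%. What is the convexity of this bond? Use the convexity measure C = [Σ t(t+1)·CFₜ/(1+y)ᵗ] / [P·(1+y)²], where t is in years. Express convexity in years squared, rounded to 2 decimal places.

44.73

With y = 0.0505:
  t   CF        PV=CF/(1+0.0505)^t    t·PV        t(t+1)·PV
  1        30.00        28.5578        28.5578          57.1157
  2        30.00        27.1850        54.3700         163.1099
  3        30.00        25.8781        77.6344         310.5377
  4        30.00        24.6341        98.5365         492.6824
  5        30.00        23.4499       117.2495         703.4970
  6        30.00        22.3226       133.9356         937.5495
  7     1,030.00       729.5664     5,106.9648      40,855.7187
  Σ                    881.5940     5,617.2487      43,520.2108
P = 881.5940.
Convexity = Σ t(t+1)·PV / [P·(1+y)²] = 43,520.2108 / (881.5940 × 1.103550) = 44.73323.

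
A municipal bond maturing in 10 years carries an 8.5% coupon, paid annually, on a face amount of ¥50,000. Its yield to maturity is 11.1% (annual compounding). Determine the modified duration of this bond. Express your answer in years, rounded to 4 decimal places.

6.1672 years

Periodic yield y = 0.111. First find Macaulay duration:
  t   CF        PV=CF/(1+0.111)^t    t·PV
  1     4,250.00     3,825.3825     3,825.3825
  2     4,250.00     3,443.1886     6,886.3772
  3     4,250.00     3,099.1797     9,297.5390
  4     4,250.00     2,789.5406    11,158.1626
  5     4,250.00     2,510.8377    12,554.1883
  6     4,250.00     2,259.9799    13,559.8794
  7     4,250.00     2,034.1853    14,239.2973
  8     4,250.00     1,830.9499    14,647.5991
  9     4,250.00     1,648.0197    14,832.1773
  10   54,250.00    18,934.7316   189,347.3159
  Σ                 42,375.9955   290,347.9187
P = 42,375.9955; Macaulay duration = 290,347.9187 / 42,375.9955 = 6.85171 years.
Modified duration = D_Mac / (1 + y) = 6.85171 / 1.111 = 6.16715 years.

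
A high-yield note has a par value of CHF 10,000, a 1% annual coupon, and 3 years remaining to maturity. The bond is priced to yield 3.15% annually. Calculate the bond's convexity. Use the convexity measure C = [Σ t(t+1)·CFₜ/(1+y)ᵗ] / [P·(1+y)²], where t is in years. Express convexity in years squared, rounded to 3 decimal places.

11.125

With y = 0.0315:
  t   CF        PV=CF/(1+0.0315)^t    t·PV        t(t+1)·PV
  1       100.00        96.9462        96.9462         193.8924
  2       100.00        93.9856       187.9713         563.9139
  3    10,100.00     9,202.6664    27,607.9991     110,431.9963
  Σ                  9,393.5982    27,892.9166     111,189.8025
P = 9,393.5982.
Convexity = Σ t(t+1)·PV / [P·(1+y)²] = 111,189.8025 / (9,393.5982 × 1.063992) = 11.12486.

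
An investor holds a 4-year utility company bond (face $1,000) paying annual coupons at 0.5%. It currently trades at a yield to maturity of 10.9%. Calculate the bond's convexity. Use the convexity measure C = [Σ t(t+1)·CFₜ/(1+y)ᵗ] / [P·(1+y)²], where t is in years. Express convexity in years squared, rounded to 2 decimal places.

With y = 0.109:
  t   CF        PV=CF/(1+0.109)^t    t·PV        t(t+1)·PV
  1         5.00         4.5086         4.5086           9.0171
  2         5.00         4.0654         8.1309          24.3926
  3         5.00         3.6659        10.9976          43.9903
  4     1,005.00       664.4157     2,657.6627      13,288.3137
  Σ                    676.6555     2,681.2997      13,365.7137
P = 676.6555.
Convexity = Σ t(t+1)·PV / [P·(1+y)²] = 13,365.7137 / (676.6555 × 1.229881) = 16.06059.

16.06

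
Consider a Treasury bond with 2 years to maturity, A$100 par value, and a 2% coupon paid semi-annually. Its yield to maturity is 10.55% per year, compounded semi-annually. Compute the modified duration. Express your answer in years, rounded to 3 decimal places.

1.869 years

Periodic yield y = 0.05275. First find Macaulay duration:
  t   CF        PV=CF/(1+0.05275)^t    t·PV
  1         1.00         0.9499         0.9499
  2         1.00         0.9023         1.8046
  3         1.00         0.8571         2.5713
  4       101.00        82.2281       328.9125
  Σ                     84.9374       334.2382
P = 84.9374; Macaulay duration = 334.2382 / 84.9374 = 3.93511 half-year periods = 1.96756 years.
Modified duration = D_Mac / (1 + y) = 1.96756 / 1.05275 = 1.86897 years.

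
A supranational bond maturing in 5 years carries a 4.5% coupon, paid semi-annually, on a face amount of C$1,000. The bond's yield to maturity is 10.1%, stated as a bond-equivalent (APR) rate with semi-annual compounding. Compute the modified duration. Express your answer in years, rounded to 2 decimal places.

4.24 years

Periodic yield y = 0.0505. First find Macaulay duration:
  t   CF        PV=CF/(1+0.0505)^t    t·PV
  1        22.50        21.4184        21.4184
  2        22.50        20.3887        40.7775
  3        22.50        19.4086        58.2258
  4        22.50        18.4756        73.9024
  5        22.50        17.5874        87.9371
  6        22.50        16.7420       100.4517
  7        22.50        15.9371       111.5599
  8        22.50        15.1710       121.3680
  9        22.50        14.4417       129.9752
  10    1,022.50       624.7449     6,247.4494
  Σ                    784.3154     6,993.0654
P = 784.3154; Macaulay duration = 6,993.0654 / 784.3154 = 8.91614 half-year periods = 4.45807 years.
Modified duration = D_Mac / (1 + y) = 4.45807 / 1.0505 = 4.24376 years.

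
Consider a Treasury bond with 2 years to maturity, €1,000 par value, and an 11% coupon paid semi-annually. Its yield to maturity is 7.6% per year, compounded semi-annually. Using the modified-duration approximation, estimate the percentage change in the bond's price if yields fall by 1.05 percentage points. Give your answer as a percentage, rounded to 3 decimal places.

Periodic yield y = 0.038. Modified duration first:
  t   CF        PV=CF/(1+0.038)^t    t·PV
  1        55.00        52.9865        52.9865
  2        55.00        51.0467       102.0935
  3        55.00        49.1780       147.5339
  4     1,055.00       908.7890     3,635.1559
  Σ                  1,062.0002     3,937.7698
P = 1,062.0002; D_Mac = 3.70788 half-year periods = 1.85394 yrs; D_mod = 1.85394/(1+0.038) = 1.78607 yrs.
ΔP/P ≈ -D_mod · Δy = -1.78607 × (-0.0105) = +0.018754 = +1.8754%.

+1.875%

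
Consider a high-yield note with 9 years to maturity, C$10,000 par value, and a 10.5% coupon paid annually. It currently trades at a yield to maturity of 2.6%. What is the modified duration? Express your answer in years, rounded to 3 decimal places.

Periodic yield y = 0.026. First find Macaulay duration:
  t   CF        PV=CF/(1+0.026)^t    t·PV
  1     1,050.00     1,023.3918     1,023.3918
  2     1,050.00       997.4579     1,994.9158
  3     1,050.00       972.1812     2,916.5436
  4     1,050.00       947.5450     3,790.1801
  5     1,050.00       923.5332     4,617.6658
  6     1,050.00       900.1298     5,400.7787
  7     1,050.00       877.3195     6,141.2364
  8     1,050.00       855.0872     6,840.6977
  9    11,050.00     8,770.7358    78,936.6226
  Σ                 16,267.3814   111,662.0325
P = 16,267.3814; Macaulay duration = 111,662.0325 / 16,267.3814 = 6.86417 years.
Modified duration = D_Mac / (1 + y) = 6.86417 / 1.026 = 6.69022 years.

6.690 years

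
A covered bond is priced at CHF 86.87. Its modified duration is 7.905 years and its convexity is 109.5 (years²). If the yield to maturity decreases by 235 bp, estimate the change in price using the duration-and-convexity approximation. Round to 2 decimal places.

+CHF 18.76

Duration effect: -D_mod·Δy = -7.905 × (-0.0235) = +0.1857675
Convexity effect: ½·C·(Δy)² = 0.5 × 109.5 × (-0.0235)² = +0.0302356875
ΔP/P ≈ +0.1857675 + 0.0302356875 = +0.2160031875
ΔP ≈ 86.87 × (+0.2160031875) = +18.764196898125.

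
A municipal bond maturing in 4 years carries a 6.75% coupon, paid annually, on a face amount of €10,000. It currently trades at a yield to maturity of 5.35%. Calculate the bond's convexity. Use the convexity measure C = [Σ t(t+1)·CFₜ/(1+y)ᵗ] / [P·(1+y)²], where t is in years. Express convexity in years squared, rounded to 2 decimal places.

15.90

With y = 0.0535:
  t   CF        PV=CF/(1+0.0535)^t    t·PV        t(t+1)·PV
  1       675.00       640.7214       640.7214       1,281.4428
  2       675.00       608.1836     1,216.3672       3,649.1015
  3       675.00       577.2981     1,731.8944       6,927.5776
  4    10,675.00     8,666.2203    34,664.8811     173,324.4056
  Σ                 10,492.4234    38,253.8641     185,182.5275
P = 10,492.4234.
Convexity = Σ t(t+1)·PV / [P·(1+y)²] = 185,182.5275 / (10,492.4234 × 1.109862) = 15.90212.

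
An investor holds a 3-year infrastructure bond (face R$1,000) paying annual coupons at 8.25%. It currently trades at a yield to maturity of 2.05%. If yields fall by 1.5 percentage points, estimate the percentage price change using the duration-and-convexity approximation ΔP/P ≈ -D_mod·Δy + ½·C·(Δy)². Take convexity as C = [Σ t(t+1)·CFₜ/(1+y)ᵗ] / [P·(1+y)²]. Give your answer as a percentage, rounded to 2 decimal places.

+4.23%

With y = 0.0205:
  t   CF        PV=CF/(1+0.0205)^t    t·PV        t(t+1)·PV
  1        82.50        80.8427        80.8427         161.6854
  2        82.50        79.2187       158.4375         475.3124
  3     1,082.50     1,018.5653     3,055.6959      12,222.7836
  Σ                  1,178.6268     3,294.9761      12,859.7815
P = 1,178.6268; D_Mac = 2.79561 yrs; D_mod = 2.73945 yrs; C = 10.47686.
Duration effect: -2.73945 × (-0.015) = +0.041092
Convexity effect: 0.5 × 10.47686 × (-0.015)² = +0.0011786
ΔP/P ≈ +0.041092 + 0.0011786 = +0.042270 = +4.2270%.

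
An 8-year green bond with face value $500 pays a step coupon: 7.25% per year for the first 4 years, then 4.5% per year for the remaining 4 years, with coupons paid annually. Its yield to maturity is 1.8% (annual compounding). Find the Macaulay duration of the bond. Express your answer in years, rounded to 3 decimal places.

Periodic yield y = 0.018. Discount each cash flow and weight by its year:
  t   CF        PV=CF/(1+0.018)^t    t·PV
  1        36.25        35.6090        35.6090
  2        36.25        34.9794        69.9588
  3        36.25        34.3609       103.0827
  4        36.25        33.7534       135.0134
  5        22.50        20.5799       102.8996
  6        22.50        20.2160       121.2962
  7        22.50        19.8586       139.0100
  8       522.50       453.0061     3,624.0490
  Σ                    652.3634     4,330.9187
Price P = Σ PV = 652.3634.
Macaulay duration = Σ(t·PV) / P = 4,330.9187 / 652.3634 = 6.63881 years.

6.639 years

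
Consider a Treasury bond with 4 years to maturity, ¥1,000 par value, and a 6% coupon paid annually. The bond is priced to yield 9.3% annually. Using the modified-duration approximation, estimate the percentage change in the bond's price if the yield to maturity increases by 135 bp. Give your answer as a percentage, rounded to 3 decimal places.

-4.511%

Periodic yield y = 0.093. Modified duration first:
  t   CF        PV=CF/(1+0.093)^t    t·PV
  1        60.00        54.8948        54.8948
  2        60.00        50.2240       100.4479
  3        60.00        45.9506       137.8517
  4     1,060.00       742.7202     2,970.8807
  Σ                    893.7895     3,264.0750
P = 893.7895; D_Mac = 3.65195 yrs; D_mod = 3.65195/(1+0.093) = 3.34122 yrs.
ΔP/P ≈ -D_mod · Δy = -3.34122 × (+0.0135) = -0.045106 = -4.5106%.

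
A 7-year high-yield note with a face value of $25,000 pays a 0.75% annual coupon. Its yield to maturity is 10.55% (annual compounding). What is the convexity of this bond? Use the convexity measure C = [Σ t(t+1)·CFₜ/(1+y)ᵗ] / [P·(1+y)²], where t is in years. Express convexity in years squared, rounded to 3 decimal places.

43.860

With y = 0.1055:
  t   CF        PV=CF/(1+0.1055)^t    t·PV        t(t+1)·PV
  1       187.50       169.6065       169.6065         339.2130
  2       187.50       153.4206       306.8413         920.5238
  3       187.50       138.7794       416.3382       1,665.3529
  4       187.50       125.5354       502.1417       2,510.7084
  5       187.50       113.5553       567.7767       3,406.6600
  6       187.50       102.7185       616.3112       4,314.1782
  7    25,187.50    12,481.7027    87,371.9191     698,975.3530
  Σ                 13,285.3186    89,950.9347     712,131.9894
P = 13,285.3186.
Convexity = Σ t(t+1)·PV / [P·(1+y)²] = 712,131.9894 / (13,285.3186 × 1.222130) = 43.86024.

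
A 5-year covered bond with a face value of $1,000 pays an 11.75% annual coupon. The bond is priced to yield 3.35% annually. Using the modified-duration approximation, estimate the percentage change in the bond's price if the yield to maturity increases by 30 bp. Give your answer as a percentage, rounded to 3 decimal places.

Periodic yield y = 0.0335. Modified duration first:
  t   CF        PV=CF/(1+0.0335)^t    t·PV
  1       117.50       113.6913       113.6913
  2       117.50       110.0061       220.0123
  3       117.50       106.4404       319.3211
  4       117.50       102.9902       411.9608
  5     1,117.50       947.7529     4,738.7646
  Σ                  1,380.8810     5,803.7501
P = 1,380.8810; D_Mac = 4.20293 yrs; D_mod = 4.20293/(1+0.0335) = 4.06670 yrs.
ΔP/P ≈ -D_mod · Δy = -4.06670 × (+0.003) = -0.012200 = -1.2200%.

-1.220%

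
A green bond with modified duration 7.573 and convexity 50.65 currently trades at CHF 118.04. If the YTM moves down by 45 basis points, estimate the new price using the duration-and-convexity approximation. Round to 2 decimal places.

Duration effect: -D_mod·Δy = -7.573 × (-0.0045) = +0.0340785
Convexity effect: ½·C·(Δy)² = 0.5 × 50.65 × (-0.0045)² = +0.00051283125
ΔP/P ≈ +0.0340785 + 0.00051283125 = +0.03459133125
New price ≈ 118.04 × (1 + 0.03459133125) = 122.12316074075.

CHF 122.12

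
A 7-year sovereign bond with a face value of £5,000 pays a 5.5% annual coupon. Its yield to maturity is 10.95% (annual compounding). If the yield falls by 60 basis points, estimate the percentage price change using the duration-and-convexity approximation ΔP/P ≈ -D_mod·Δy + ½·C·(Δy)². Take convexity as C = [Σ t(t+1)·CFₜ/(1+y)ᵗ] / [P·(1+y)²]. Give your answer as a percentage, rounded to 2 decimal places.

+3.20%

With y = 0.1095:
  t   CF        PV=CF/(1+0.1095)^t    t·PV        t(t+1)·PV
  1       275.00       247.8594       247.8594         495.7188
  2       275.00       223.3974       446.7948       1,340.3843
  3       275.00       201.3496       604.0488       2,416.1952
  4       275.00       181.4778       725.9111       3,629.5557
  5       275.00       163.5672       817.8359       4,907.0153
  6       275.00       147.4242       884.5454       6,191.8175
  7     5,275.00     2,548.7739    17,841.4176     142,731.3406
  Σ                  3,713.8495    21,568.4129     161,712.0274
P = 3,713.8495; D_Mac = 5.80756 yrs; D_mod = 5.23440 yrs; C = 35.37231.
Duration effect: -5.23440 × (-0.006) = +0.031406
Convexity effect: 0.5 × 35.37231 × (-0.006)² = +0.0006367
ΔP/P ≈ +0.031406 + 0.0006367 = +0.032043 = +3.2043%.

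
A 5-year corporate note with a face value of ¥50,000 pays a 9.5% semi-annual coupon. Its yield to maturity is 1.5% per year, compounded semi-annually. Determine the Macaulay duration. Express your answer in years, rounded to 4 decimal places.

4.2485 years

Periodic yield y = 0.0075. Discount each cash flow and weight by its period:
  t   CF        PV=CF/(1+0.0075)^t    t·PV
  1     2,375.00     2,357.3201     2,357.3201
  2     2,375.00     2,339.7718     4,679.5436
  3     2,375.00     2,322.3542     6,967.0625
  4     2,375.00     2,305.0662     9,220.2646
  5     2,375.00     2,287.9069    11,439.5343
  6     2,375.00     2,270.8753    13,625.2518
  7     2,375.00     2,253.9705    15,777.7936
  8     2,375.00     2,237.1916    17,897.5326
  9     2,375.00     2,220.5375    19,984.8379
  10   52,375.00    48,604.1651   486,041.6515
  Σ                 69,199.1592   587,990.7924
Price P = Σ PV = 69,199.1592.
Macaulay duration = Σ(t·PV) / P = 587,990.7924 / 69,199.1592 = 8.49708 half-year periods.
In years: 8.49708 / 2 = 4.24854 years.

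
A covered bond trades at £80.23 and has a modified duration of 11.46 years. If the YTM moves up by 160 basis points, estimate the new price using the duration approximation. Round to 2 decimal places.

Duration approximation: ΔP/P ≈ -D_mod · Δy = -11.46 × (+0.016) = -0.183360.
New price ≈ 80.23 × (1 - 0.183360) = 65.5190272.

£65.52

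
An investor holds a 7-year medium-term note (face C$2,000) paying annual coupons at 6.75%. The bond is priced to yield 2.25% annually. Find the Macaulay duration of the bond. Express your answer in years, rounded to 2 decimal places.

5.96 years

Periodic yield y = 0.0225. Discount each cash flow and weight by its year:
  t   CF        PV=CF/(1+0.0225)^t    t·PV
  1       135.00       132.0293       132.0293
  2       135.00       129.1240       258.2481
  3       135.00       126.2827       378.8481
  4       135.00       123.5039       494.0154
  5       135.00       120.7862       603.9308
  6       135.00       118.1283       708.7697
  7     2,135.00     1,827.0678    12,789.4746
  Σ                  2,576.9222    15,365.3160
Price P = Σ PV = 2,576.9222.
Macaulay duration = Σ(t·PV) / P = 15,365.3160 / 2,576.9222 = 5.96266 years.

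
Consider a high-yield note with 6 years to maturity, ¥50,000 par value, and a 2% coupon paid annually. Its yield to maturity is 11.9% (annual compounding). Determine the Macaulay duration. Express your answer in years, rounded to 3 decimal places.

Periodic yield y = 0.119. Discount each cash flow and weight by its year:
  t   CF        PV=CF/(1+0.119)^t    t·PV
  1     1,000.00       893.6550       893.6550
  2     1,000.00       798.6193     1,597.2387
  3     1,000.00       713.6902     2,141.0706
  4     1,000.00       637.7929     2,551.1714
  5     1,000.00       569.9668     2,849.8341
  6    51,000.00    25,977.0396   155,862.2378
  Σ                 29,590.7639   165,895.2077
Price P = Σ PV = 29,590.7639.
Macaulay duration = Σ(t·PV) / P = 165,895.2077 / 29,590.7639 = 5.60632 years.

5.606 years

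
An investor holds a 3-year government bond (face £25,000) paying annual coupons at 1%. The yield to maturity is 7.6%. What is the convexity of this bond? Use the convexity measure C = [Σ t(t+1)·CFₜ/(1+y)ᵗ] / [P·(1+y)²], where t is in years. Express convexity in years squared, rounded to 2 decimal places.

With y = 0.076:
  t   CF        PV=CF/(1+0.076)^t    t·PV        t(t+1)·PV
  1       250.00       232.3420       232.3420         464.6840
  2       250.00       215.9312       431.8625       1,295.5874
  3    25,250.00    20,268.6381    60,805.9143     243,223.6573
  Σ                 20,716.9113    61,470.1188     244,983.9287
P = 20,716.9113.
Convexity = Σ t(t+1)·PV / [P·(1+y)²] = 244,983.9287 / (20,716.9113 × 1.157776) = 10.21382.

10.21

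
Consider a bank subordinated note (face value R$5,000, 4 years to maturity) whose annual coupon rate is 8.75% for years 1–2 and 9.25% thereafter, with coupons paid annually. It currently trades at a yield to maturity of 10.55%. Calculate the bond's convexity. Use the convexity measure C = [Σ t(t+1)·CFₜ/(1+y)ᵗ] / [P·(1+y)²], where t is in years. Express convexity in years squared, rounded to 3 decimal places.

With y = 0.1055:
  t   CF        PV=CF/(1+0.1055)^t    t·PV        t(t+1)·PV
  1       437.50       395.7485       395.7485         791.4971
  2       437.50       357.9815       715.9630       2,147.8889
  3       462.50       342.3225     1,026.9676       4,107.8705
  4     5,462.50     3,657.2653    14,629.0611      73,145.3055
  Σ                  4,753.3178    16,767.7402      80,192.5619
P = 4,753.3178.
Convexity = Σ t(t+1)·PV / [P·(1+y)²] = 80,192.5619 / (4,753.3178 × 1.222130) = 13.80447.

13.804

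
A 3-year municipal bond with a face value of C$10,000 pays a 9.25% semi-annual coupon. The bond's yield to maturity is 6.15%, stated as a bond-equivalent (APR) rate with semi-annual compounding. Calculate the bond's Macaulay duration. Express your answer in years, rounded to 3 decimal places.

2.702 years

Periodic yield y = 0.03075. Discount each cash flow and weight by its period:
  t   CF        PV=CF/(1+0.03075)^t    t·PV
  1       462.50       448.7024       448.7024
  2       462.50       435.3164       870.6328
  3       462.50       422.3298     1,266.9893
  4       462.50       409.7306     1,638.9223
  5       462.50       397.5072     1,987.5361
  6    10,462.50     8,723.9950    52,343.9703
  Σ                 10,837.5814    58,556.7532
Price P = Σ PV = 10,837.5814.
Macaulay duration = Σ(t·PV) / P = 58,556.7532 / 10,837.5814 = 5.40312 half-year periods.
In years: 5.40312 / 2 = 2.70156 years.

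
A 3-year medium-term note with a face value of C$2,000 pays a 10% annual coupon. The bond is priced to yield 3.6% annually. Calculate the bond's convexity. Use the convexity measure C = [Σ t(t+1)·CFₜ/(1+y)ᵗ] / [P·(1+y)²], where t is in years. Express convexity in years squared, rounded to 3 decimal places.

With y = 0.036:
  t   CF        PV=CF/(1+0.036)^t    t·PV        t(t+1)·PV
  1       200.00       193.0502       193.0502         386.1004
  2       200.00       186.3419       372.6838       1,118.0513
  3     2,200.00     1,978.5335     5,935.6006      23,742.4024
  Σ                  2,357.9256     6,501.3346      25,246.5541
P = 2,357.9256.
Convexity = Σ t(t+1)·PV / [P·(1+y)²] = 25,246.5541 / (2,357.9256 × 1.073296) = 9.97591.

9.976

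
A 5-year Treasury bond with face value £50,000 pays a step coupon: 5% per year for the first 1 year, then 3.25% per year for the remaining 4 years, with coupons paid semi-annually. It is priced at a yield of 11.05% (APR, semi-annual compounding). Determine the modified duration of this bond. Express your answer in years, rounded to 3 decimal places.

4.252 years

Periodic yield y = 0.05525. First find Macaulay duration:
  t   CF        PV=CF/(1+0.05525)^t    t·PV
  1     1,250.00     1,184.5534     1,184.5534
  2     1,250.00     1,122.5335     2,245.0669
  3       812.50       691.4444     2,074.3333
  4       812.50       655.2423     2,620.9692
  5       812.50       620.9356     3,104.6780
  6       812.50       588.4251     3,530.5507
  7       812.50       557.6168     3,903.3175
  8       812.50       528.4215     4,227.3720
  9       812.50       500.7548     4,506.7932
  10   50,812.50    29,676.7921   296,767.9213
  Σ                 36,126.7196   324,165.5557
P = 36,126.7196; Macaulay duration = 324,165.5557 / 36,126.7196 = 8.97301 half-year periods = 4.48651 years.
Modified duration = D_Mac / (1 + y) = 4.48651 / 1.05525 = 4.25161 years.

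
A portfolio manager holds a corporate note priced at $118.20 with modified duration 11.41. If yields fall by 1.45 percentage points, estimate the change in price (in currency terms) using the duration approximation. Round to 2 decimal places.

Duration approximation: ΔP/P ≈ -D_mod · Δy = -11.41 × (-0.0145) = +0.165445.
ΔP ≈ 118.20 × (+0.165445) = +19.555599.

+$19.56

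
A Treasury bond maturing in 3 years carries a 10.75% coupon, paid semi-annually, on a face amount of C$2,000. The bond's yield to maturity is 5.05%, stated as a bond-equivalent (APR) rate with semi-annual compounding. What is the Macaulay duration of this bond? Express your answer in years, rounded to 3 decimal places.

2.671 years

Periodic yield y = 0.02525. Discount each cash flow and weight by its period:
  t   CF        PV=CF/(1+0.02525)^t    t·PV
  1       107.50       104.8525       104.8525
  2       107.50       102.2702       204.5403
  3       107.50        99.7514       299.2543
  4       107.50        97.2947       389.1790
  5       107.50        94.8985       474.4927
  6     2,107.50     1,814.6335    10,887.8008
  Σ                  2,313.7008    12,360.1196
Price P = Σ PV = 2,313.7008.
Macaulay duration = Σ(t·PV) / P = 12,360.1196 / 2,313.7008 = 5.34214 half-year periods.
In years: 5.34214 / 2 = 2.67107 years.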